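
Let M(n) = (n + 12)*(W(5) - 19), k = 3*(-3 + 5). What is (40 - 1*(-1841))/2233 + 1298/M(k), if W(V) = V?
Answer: -2249/522 ≈ -4.3084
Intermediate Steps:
k = 6 (k = 3*2 = 6)
M(n) = -168 - 14*n (M(n) = (n + 12)*(5 - 19) = (12 + n)*(-14) = -168 - 14*n)
(40 - 1*(-1841))/2233 + 1298/M(k) = (40 - 1*(-1841))/2233 + 1298/(-168 - 14*6) = (40 + 1841)*(1/2233) + 1298/(-168 - 84) = 1881*(1/2233) + 1298/(-252) = 171/203 + 1298*(-1/252) = 171/203 - 649/126 = -2249/522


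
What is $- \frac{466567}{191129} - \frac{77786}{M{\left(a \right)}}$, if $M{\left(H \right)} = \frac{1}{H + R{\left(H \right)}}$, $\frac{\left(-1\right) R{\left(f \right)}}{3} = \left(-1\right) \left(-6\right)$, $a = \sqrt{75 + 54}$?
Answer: $\frac{267608420525}{191129} - 77786 \sqrt{129} \approx 5.1667 \cdot 10^{5}$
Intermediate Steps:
$a = \sqrt{129} \approx 11.358$
$R{\left(f \right)} = -18$ ($R{\left(f \right)} = - 3 \left(\left(-1\right) \left(-6\right)\right) = \left(-3\right) 6 = -18$)
$M{\left(H \right)} = \frac{1}{-18 + H}$ ($M{\left(H \right)} = \frac{1}{H - 18} = \frac{1}{-18 + H}$)
$- \frac{466567}{191129} - \frac{77786}{M{\left(a \right)}} = - \frac{466567}{191129} - \frac{77786}{\frac{1}{-18 + \sqrt{129}}} = \left(-466567\right) \frac{1}{191129} - 77786 \left(-18 + \sqrt{129}\right) = - \frac{466567}{191129} + \left(1400148 - 77786 \sqrt{129}\right) = \frac{267608420525}{191129} - 77786 \sqrt{129}$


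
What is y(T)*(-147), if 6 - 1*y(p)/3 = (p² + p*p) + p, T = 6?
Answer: 31752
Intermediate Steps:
y(p) = 18 - 6*p² - 3*p (y(p) = 18 - 3*((p² + p*p) + p) = 18 - 3*((p² + p²) + p) = 18 - 3*(2*p² + p) = 18 - 3*(p + 2*p²) = 18 + (-6*p² - 3*p) = 18 - 6*p² - 3*p)
y(T)*(-147) = (18 - 6*6² - 3*6)*(-147) = (18 - 6*36 - 18)*(-147) = (18 - 216 - 18)*(-147) = -216*(-147) = 31752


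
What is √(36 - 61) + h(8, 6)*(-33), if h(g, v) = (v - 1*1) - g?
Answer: 99 + 5*I ≈ 99.0 + 5.0*I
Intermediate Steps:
h(g, v) = -1 + v - g (h(g, v) = (v - 1) - g = (-1 + v) - g = -1 + v - g)
√(36 - 61) + h(8, 6)*(-33) = √(36 - 61) + (-1 + 6 - 1*8)*(-33) = √(-25) + (-1 + 6 - 8)*(-33) = 5*I - 3*(-33) = 5*I + 99 = 99 + 5*I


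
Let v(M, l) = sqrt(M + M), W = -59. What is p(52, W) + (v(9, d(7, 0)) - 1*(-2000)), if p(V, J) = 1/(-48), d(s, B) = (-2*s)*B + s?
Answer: 95999/48 + 3*sqrt(2) ≈ 2004.2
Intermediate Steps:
d(s, B) = s - 2*B*s (d(s, B) = -2*B*s + s = s - 2*B*s)
p(V, J) = -1/48
v(M, l) = sqrt(2)*sqrt(M) (v(M, l) = sqrt(2*M) = sqrt(2)*sqrt(M))
p(52, W) + (v(9, d(7, 0)) - 1*(-2000)) = -1/48 + (sqrt(2)*sqrt(9) - 1*(-2000)) = -1/48 + (sqrt(2)*3 + 2000) = -1/48 + (3*sqrt(2) + 2000) = -1/48 + (2000 + 3*sqrt(2)) = 95999/48 + 3*sqrt(2)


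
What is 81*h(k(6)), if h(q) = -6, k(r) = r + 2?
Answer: -486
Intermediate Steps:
k(r) = 2 + r
81*h(k(6)) = 81*(-6) = -486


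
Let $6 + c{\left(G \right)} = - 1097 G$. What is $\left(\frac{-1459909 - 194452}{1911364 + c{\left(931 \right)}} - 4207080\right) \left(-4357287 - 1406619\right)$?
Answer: $\frac{21583046397964872546}{890051} \approx 2.4249 \cdot 10^{13}$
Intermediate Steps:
$c{\left(G \right)} = -6 - 1097 G$
$\left(\frac{-1459909 - 194452}{1911364 + c{\left(931 \right)}} - 4207080\right) \left(-4357287 - 1406619\right) = \left(\frac{-1459909 - 194452}{1911364 - 1021313} - 4207080\right) \left(-4357287 - 1406619\right) = \left(- \frac{1654361}{1911364 - 1021313} - 4207080\right) \left(-5763906\right) = \left(- \frac{1654361}{890051} - 4207080\right) \left(-5763906\right) = \left(- \frac{3744517415441}{890051}\right) \left(-5763906\right) = \frac{21583046397964872546}{890051}$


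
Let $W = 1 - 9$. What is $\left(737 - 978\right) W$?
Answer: $1928$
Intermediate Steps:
$W = -8$ ($W = 1 - 9 = -8$)
$\left(737 - 978\right) W = \left(737 - 978\right) \left(-8\right) = \left(-241\right) \left(-8\right) = 1928$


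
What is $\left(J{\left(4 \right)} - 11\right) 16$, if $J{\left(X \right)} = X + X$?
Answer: $-48$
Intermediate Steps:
$J{\left(X \right)} = 2 X$
$\left(J{\left(4 \right)} - 11\right) 16 = \left(2 \cdot 4 - 11\right) 16 = \left(8 - 11\right) 16 = \left(-3\right) 16 = -48$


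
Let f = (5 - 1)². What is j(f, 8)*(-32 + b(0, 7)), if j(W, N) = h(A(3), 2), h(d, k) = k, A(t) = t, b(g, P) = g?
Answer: -64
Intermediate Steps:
f = 16 (f = 4² = 16)
j(W, N) = 2
j(f, 8)*(-32 + b(0, 7)) = 2*(-32 + 0) = 2*(-32) = -64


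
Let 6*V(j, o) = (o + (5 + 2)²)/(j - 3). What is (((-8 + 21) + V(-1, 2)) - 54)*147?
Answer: -50715/8 ≈ -6339.4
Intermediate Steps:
V(j, o) = (49 + o)/(6*(-3 + j)) (V(j, o) = ((o + (5 + 2)²)/(j - 3))/6 = ((o + 7²)/(-3 + j))/6 = ((o + 49)/(-3 + j))/6 = ((49 + o)/(-3 + j))/6 = (49 + o)/(6*(-3 + j)))
(((-8 + 21) + V(-1, 2)) - 54)*147 = (((-8 + 21) + (49 + 2)/(6*(-3 - 1))) - 54)*147 = ((13 + (⅙)*51/(-4)) - 54)*147 = ((13 + (⅙)*(-¼)*51) - 54)*147 = ((13 - 17/8) - 54)*147 = (87/8 - 54)*147 = -345/8*147 = -50715/8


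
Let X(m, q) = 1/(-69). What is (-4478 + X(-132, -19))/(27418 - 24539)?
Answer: -308983/198651 ≈ -1.5554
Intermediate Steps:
X(m, q) = -1/69
(-4478 + X(-132, -19))/(27418 - 24539) = (-4478 - 1/69)/(27418 - 24539) = -308983/69/2879 = -308983/69*1/2879 = -308983/198651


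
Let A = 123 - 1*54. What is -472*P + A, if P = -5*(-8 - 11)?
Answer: -44771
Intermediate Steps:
A = 69 (A = 123 - 54 = 69)
P = 95 (P = -5*(-19) = 95)
-472*P + A = -472*95 + 69 = -44840 + 69 = -44771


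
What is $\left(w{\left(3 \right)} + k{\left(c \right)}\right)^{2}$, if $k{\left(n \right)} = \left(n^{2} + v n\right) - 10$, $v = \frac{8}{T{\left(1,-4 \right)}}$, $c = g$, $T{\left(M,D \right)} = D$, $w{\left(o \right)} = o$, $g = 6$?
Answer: $289$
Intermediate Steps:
$c = 6$
$v = -2$ ($v = \frac{8}{-4} = 8 \left(- \frac{1}{4}\right) = -2$)
$k{\left(n \right)} = -10 + n^{2} - 2 n$ ($k{\left(n \right)} = \left(n^{2} - 2 n\right) - 10 = -10 + n^{2} - 2 n$)
$\left(w{\left(3 \right)} + k{\left(c \right)}\right)^{2} = \left(3 - \left(22 - 36\right)\right)^{2} = \left(3 - -14\right)^{2} = \left(3 + 14\right)^{2} = 17^{2} = 289$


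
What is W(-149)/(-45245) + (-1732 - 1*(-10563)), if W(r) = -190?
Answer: 79911757/9049 ≈ 8831.0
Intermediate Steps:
W(-149)/(-45245) + (-1732 - 1*(-10563)) = -190/(-45245) + (-1732 - 1*(-10563)) = -190*(-1/45245) + (-1732 + 10563) = 38/9049 + 8831 = 79911757/9049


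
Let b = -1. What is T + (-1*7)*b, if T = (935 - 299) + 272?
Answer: 915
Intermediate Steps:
T = 908 (T = 636 + 272 = 908)
T + (-1*7)*b = 908 - 1*7*(-1) = 908 - 7*(-1) = 908 + 7 = 915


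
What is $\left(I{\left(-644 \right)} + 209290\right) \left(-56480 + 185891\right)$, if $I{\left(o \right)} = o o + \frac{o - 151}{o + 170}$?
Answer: $\frac{12759455226303}{158} \approx 8.0756 \cdot 10^{10}$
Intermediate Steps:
$I{\left(o \right)} = o^{2} + \frac{-151 + o}{170 + o}$
$\left(I{\left(-644 \right)} + 209290\right) \left(-56480 + 185891\right) = \left(\frac{-151 - 644 + \left(-644\right)^{3} + 170 \left(-644\right)^{2}}{170 - 644} + 209290\right) \left(-56480 + 185891\right) = \left(\frac{-151 - 644 - 267089984 + 170 \cdot 414736}{-474} + 209290\right) 129411 = \left(- \frac{-151 - 644 - 267089984 + 70505120}{474} + 209290\right) 129411 = \left(\left(- \frac{1}{474}\right) \left(-196585659\right) + 209290\right) 129411 = \left(\frac{65528553}{158} + 209290\right) 129411 = \frac{98596373}{158} \cdot 129411 = \frac{12759455226303}{158}$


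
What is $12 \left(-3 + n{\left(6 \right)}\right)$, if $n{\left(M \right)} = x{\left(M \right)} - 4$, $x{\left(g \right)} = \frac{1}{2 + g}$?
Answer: $- \frac{165}{2} \approx -82.5$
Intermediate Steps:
$n{\left(M \right)} = -4 + \frac{1}{2 + M}$ ($n{\left(M \right)} = \frac{1}{2 + M} - 4 = -4 + \frac{1}{2 + M}$)
$12 \left(-3 + n{\left(6 \right)}\right) = 12 \left(-3 + \frac{-7 - 24}{2 + 6}\right) = 12 \left(-3 + \frac{-7 - 24}{8}\right) = 12 \left(-3 + \frac{1}{8} \left(-31\right)\right) = 12 \left(-3 - \frac{31}{8}\right) = 12 \left(- \frac{55}{8}\right) = - \frac{165}{2}$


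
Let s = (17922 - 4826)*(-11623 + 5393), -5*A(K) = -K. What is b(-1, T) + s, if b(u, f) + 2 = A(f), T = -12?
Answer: -407940422/5 ≈ -8.1588e+7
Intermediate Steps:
A(K) = K/5 (A(K) = -(-1)*K/5 = K/5)
b(u, f) = -2 + f/5
s = -81588080 (s = 13096*(-6230) = -81588080)
b(-1, T) + s = (-2 + (⅕)*(-12)) - 81588080 = (-2 - 12/5) - 81588080 = -22/5 - 81588080 = -407940422/5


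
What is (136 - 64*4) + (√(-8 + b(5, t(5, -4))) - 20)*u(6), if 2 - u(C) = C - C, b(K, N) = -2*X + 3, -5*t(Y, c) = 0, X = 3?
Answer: -160 + 2*I*√11 ≈ -160.0 + 6.6332*I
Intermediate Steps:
t(Y, c) = 0 (t(Y, c) = -⅕*0 = 0)
b(K, N) = -3 (b(K, N) = -2*3 + 3 = -6 + 3 = -3)
u(C) = 2 (u(C) = 2 - (C - C) = 2 - 1*0 = 2 + 0 = 2)
(136 - 64*4) + (√(-8 + b(5, t(5, -4))) - 20)*u(6) = (136 - 64*4) + (√(-8 - 3) - 20)*2 = (136 - 256) + (√(-11) - 20)*2 = -120 + (I*√11 - 20)*2 = -120 + (-20 + I*√11)*2 = -120 + (-40 + 2*I*√11) = -160 + 2*I*√11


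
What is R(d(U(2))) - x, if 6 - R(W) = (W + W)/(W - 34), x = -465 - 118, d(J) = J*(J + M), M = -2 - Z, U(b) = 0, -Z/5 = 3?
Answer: 589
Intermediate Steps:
Z = -15 (Z = -5*3 = -15)
M = 13 (M = -2 - 1*(-15) = -2 + 15 = 13)
d(J) = J*(13 + J) (d(J) = J*(J + 13) = J*(13 + J))
x = -583
R(W) = 6 - 2*W/(-34 + W) (R(W) = 6 - (W + W)/(W - 34) = 6 - 2*W/(-34 + W))
R(d(U(2))) - x = 4*(-51 + 0*(13 + 0))/(-34 + 0*(13 + 0)) - 1*(-583) = 4*(-51 + 0*13)/(-34 + 0*13) + 583 = 4*(-51 + 0)/(-34 + 0) + 583 = 4*(-51)/(-34) + 583 = 4*(-1/34)*(-51) + 583 = 6 + 583 = 589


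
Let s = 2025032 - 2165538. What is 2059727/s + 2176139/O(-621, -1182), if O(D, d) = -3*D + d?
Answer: 304357912247/95684586 ≈ 3180.8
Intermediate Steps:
O(D, d) = d - 3*D
s = -140506
2059727/s + 2176139/O(-621, -1182) = 2059727/(-140506) + 2176139/(-1182 - 3*(-621)) = 2059727*(-1/140506) + 2176139/(-1182 + 1863) = -2059727/140506 + 2176139/681 = 304357912247/95684586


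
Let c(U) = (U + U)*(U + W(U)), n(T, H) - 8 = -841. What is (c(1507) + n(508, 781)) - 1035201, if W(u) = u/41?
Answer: 148290722/41 ≈ 3.6168e+6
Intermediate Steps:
n(T, H) = -833 (n(T, H) = 8 - 841 = -833)
W(u) = u/41 (W(u) = u*(1/41) = u/41)
c(U) = 84*U²/41 (c(U) = (U + U)*(U + U/41) = (2*U)*(42*U/41) = 84*U²/41)
(c(1507) + n(508, 781)) - 1035201 = ((84/41)*1507² - 833) - 1035201 = ((84/41)*2271049 - 833) - 1035201 = (190768116/41 - 833) - 1035201 = 190733963/41 - 1035201 = 148290722/41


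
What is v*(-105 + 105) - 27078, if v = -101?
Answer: -27078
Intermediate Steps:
v*(-105 + 105) - 27078 = -101*(-105 + 105) - 27078 = -101*0 - 27078 = 0 - 27078 = -27078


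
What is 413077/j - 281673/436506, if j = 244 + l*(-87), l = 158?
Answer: -2191830212/70163143 ≈ -31.239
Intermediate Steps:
j = -13502 (j = 244 + 158*(-87) = 244 - 13746 = -13502)
413077/j - 281673/436506 = 413077/(-13502) - 281673/436506 = 413077*(-1/13502) - 281673*1/436506 = -413077/13502 - 13413/20786 = -2191830212/70163143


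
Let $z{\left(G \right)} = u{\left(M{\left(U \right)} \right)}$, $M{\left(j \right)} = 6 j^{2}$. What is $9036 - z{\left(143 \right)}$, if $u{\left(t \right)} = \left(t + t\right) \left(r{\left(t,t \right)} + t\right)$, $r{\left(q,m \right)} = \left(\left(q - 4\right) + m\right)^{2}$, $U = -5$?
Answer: $-26320764$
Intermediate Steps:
$r{\left(q,m \right)} = \left(-4 + m + q\right)^{2}$ ($r{\left(q,m \right)} = \left(\left(q - 4\right) + m\right)^{2} = \left(\left(-4 + q\right) + m\right)^{2} = \left(-4 + m + q\right)^{2}$)
$u{\left(t \right)} = 2 t \left(t + \left(-4 + 2 t\right)^{2}\right)$ ($u{\left(t \right)} = \left(t + t\right) \left(\left(-4 + t + t\right)^{2} + t\right) = 2 t \left(\left(-4 + 2 t\right)^{2} + t\right) = 2 t \left(t + \left(-4 + 2 t\right)^{2}\right)$)
$z{\left(G \right)} = 26329800$ ($z{\left(G \right)} = 2 \cdot 6 \left(-5\right)^{2} \left(6 \left(-5\right)^{2} + 4 \left(-2 + 6 \left(-5\right)^{2}\right)^{2}\right) = 2 \cdot 6 \cdot 25 \left(6 \cdot 25 + 4 \left(-2 + 6 \cdot 25\right)^{2}\right) = 2 \cdot 150 \left(150 + 4 \left(-2 + 150\right)^{2}\right) = 2 \cdot 150 \left(150 + 4 \cdot 148^{2}\right) = 2 \cdot 150 \left(150 + 4 \cdot 21904\right) = 2 \cdot 150 \left(150 + 87616\right) = 2 \cdot 150 \cdot 87766 = 26329800$)
$9036 - z{\left(143 \right)} = 9036 - 26329800 = -26320764$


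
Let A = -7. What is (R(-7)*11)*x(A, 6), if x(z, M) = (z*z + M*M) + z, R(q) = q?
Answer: -6006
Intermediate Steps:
x(z, M) = z + M² + z² (x(z, M) = (z² + M²) + z = (M² + z²) + z = z + M² + z²)
(R(-7)*11)*x(A, 6) = (-7*11)*(-7 + 6² + (-7)²) = -77*(-7 + 36 + 49) = -77*78 = -6006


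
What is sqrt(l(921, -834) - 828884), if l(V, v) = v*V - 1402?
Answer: 120*I*sqrt(111) ≈ 1264.3*I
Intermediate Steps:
l(V, v) = -1402 + V*v (l(V, v) = V*v - 1402 = -1402 + V*v)
sqrt(l(921, -834) - 828884) = sqrt((-1402 + 921*(-834)) - 828884) = sqrt((-1402 - 768114) - 828884) = sqrt(-769516 - 828884) = sqrt(-1598400) = 120*I*sqrt(111)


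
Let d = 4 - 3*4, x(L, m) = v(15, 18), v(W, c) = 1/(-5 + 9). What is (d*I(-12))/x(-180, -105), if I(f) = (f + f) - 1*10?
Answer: 1088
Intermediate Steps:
v(W, c) = ¼ (v(W, c) = 1/4 = ¼)
x(L, m) = ¼
d = -8 (d = 4 - 12 = -8)
I(f) = -10 + 2*f (I(f) = 2*f - 10 = -10 + 2*f)
(d*I(-12))/x(-180, -105) = (-8*(-10 + 2*(-12)))/(¼) = -8*(-10 - 24)*4 = -8*(-34)*4 = 272*4 = 1088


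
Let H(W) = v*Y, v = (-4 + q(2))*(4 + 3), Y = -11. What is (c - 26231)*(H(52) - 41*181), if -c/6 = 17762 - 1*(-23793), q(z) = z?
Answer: 2002501787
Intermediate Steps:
c = -249330 (c = -6*(17762 - 1*(-23793)) = -6*(17762 + 23793) = -6*41555 = -249330)
v = -14 (v = (-4 + 2)*(4 + 3) = -2*7 = -14)
H(W) = 154 (H(W) = -14*(-11) = 154)
(c - 26231)*(H(52) - 41*181) = (-249330 - 26231)*(154 - 41*181) = -275561*(154 - 7421) = -275561*(-7267) = 2002501787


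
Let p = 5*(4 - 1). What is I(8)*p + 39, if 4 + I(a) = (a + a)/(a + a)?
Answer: -6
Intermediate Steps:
I(a) = -3 (I(a) = -4 + (a + a)/(a + a) = -4 + (2*a)/((2*a)) = -4 + (2*a)*(1/(2*a)) = -4 + 1 = -3)
p = 15 (p = 5*3 = 15)
I(8)*p + 39 = -3*15 + 39 = -45 + 39 = -6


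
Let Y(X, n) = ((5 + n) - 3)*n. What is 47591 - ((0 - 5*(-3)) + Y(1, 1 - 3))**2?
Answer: 47366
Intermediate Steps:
Y(X, n) = n*(2 + n) (Y(X, n) = (2 + n)*n = n*(2 + n))
47591 - ((0 - 5*(-3)) + Y(1, 1 - 3))**2 = 47591 - ((0 - 5*(-3)) + (1 - 3)*(2 + (1 - 3)))**2 = 47591 - ((0 + 15) - 2*(2 - 2))**2 = 47591 - (15 - 2*0)**2 = 47591 - (15 + 0)**2 = 47591 - 1*15**2 = 47591 - 1*225 = 47591 - 225 = 47366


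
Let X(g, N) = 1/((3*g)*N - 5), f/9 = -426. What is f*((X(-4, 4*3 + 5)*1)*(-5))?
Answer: -19170/209 ≈ -91.723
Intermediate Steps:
f = -3834 (f = 9*(-426) = -3834)
X(g, N) = 1/(-5 + 3*N*g) (X(g, N) = 1/(3*N*g - 5) = 1/(-5 + 3*N*g))
f*((X(-4, 4*3 + 5)*1)*(-5)) = -3834*1/(-5 + 3*(4*3 + 5)*(-4))*(-5) = -3834*1/(-5 + 3*(12 + 5)*(-4))*(-5) = -3834*1/(-5 + 3*17*(-4))*(-5) = -3834*1/(-5 - 204)*(-5) = -3834*1/(-209)*(-5) = -3834*(-1/209*1)*(-5) = -(-3834)*(-5)/209 = -3834*5/209 = -19170/209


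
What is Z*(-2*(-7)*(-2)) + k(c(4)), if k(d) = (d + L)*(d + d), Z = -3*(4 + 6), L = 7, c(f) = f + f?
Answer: 1080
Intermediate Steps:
c(f) = 2*f
Z = -30 (Z = -3*10 = -30)
k(d) = 2*d*(7 + d) (k(d) = (d + 7)*(d + d) = (7 + d)*(2*d) = 2*d*(7 + d))
Z*(-2*(-7)*(-2)) + k(c(4)) = -30*(-2*(-7))*(-2) + 2*(2*4)*(7 + 2*4) = -420*(-2) + 2*8*(7 + 8) = -30*(-28) + 2*8*15 = 840 + 240 = 1080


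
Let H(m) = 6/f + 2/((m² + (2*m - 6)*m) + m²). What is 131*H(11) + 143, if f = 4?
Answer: 142173/418 ≈ 340.13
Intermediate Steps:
H(m) = 3/2 + 2/(2*m² + m*(-6 + 2*m)) (H(m) = 6/4 + 2/((m² + (2*m - 6)*m) + m²) = 6*(¼) + 2/((m² + (-6 + 2*m)*m) + m²) = 3/2 + 2/((m² + m*(-6 + 2*m)) + m²) = 3/2 + 2/(2*m² + m*(-6 + 2*m)))
131*H(11) + 143 = 131*((½)*(2 - 9*11 + 6*11²)/(11*(-3 + 2*11))) + 143 = 131*((½)*(1/11)*(2 - 99 + 6*121)/(-3 + 22)) + 143 = 131*((½)*(1/11)*(2 - 99 + 726)/19) + 143 = 131*((½)*(1/11)*(1/19)*629) + 143 = 131*(629/418) + 143 = 82399/418 + 143 = 142173/418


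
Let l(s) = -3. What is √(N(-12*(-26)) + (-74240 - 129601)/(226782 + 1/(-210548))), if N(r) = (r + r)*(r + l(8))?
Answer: 6*√12211188818182593182647145/47748496535 ≈ 439.11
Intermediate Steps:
N(r) = 2*r*(-3 + r) (N(r) = (r + r)*(r - 3) = (2*r)*(-3 + r) = 2*r*(-3 + r))
√(N(-12*(-26)) + (-74240 - 129601)/(226782 + 1/(-210548))) = √(2*(-12*(-26))*(-3 - 12*(-26)) + (-74240 - 129601)/(226782 + 1/(-210548))) = √(2*312*(-3 + 312) - 203841/(226782 - 1/210548)) = √(2*312*309 - 203841/47748496535/210548) = √(192816 - 203841*210548/47748496535) = √(192816 - 42918314868/47748496535) = √(9206631189577692/47748496535) = 6*√12211188818182593182647145/47748496535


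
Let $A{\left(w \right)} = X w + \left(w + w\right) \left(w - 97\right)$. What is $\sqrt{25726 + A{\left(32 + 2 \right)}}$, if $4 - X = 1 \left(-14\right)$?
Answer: $\sqrt{22054} \approx 148.51$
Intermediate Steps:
$X = 18$ ($X = 4 - 1 \left(-14\right) = 4 - -14 = 4 + 14 = 18$)
$A{\left(w \right)} = 18 w + 2 w \left(-97 + w\right)$ ($A{\left(w \right)} = 18 w + \left(w + w\right) \left(w - 97\right) = 18 w + 2 w \left(-97 + w\right)$)
$\sqrt{25726 + A{\left(32 + 2 \right)}} = \sqrt{25726 + 2 \left(32 + 2\right) \left(-88 + \left(32 + 2\right)\right)} = \sqrt{25726 + 2 \cdot 34 \left(-88 + 34\right)} = \sqrt{25726 + 2 \cdot 34 \left(-54\right)} = \sqrt{25726 - 3672} = \sqrt{22054}$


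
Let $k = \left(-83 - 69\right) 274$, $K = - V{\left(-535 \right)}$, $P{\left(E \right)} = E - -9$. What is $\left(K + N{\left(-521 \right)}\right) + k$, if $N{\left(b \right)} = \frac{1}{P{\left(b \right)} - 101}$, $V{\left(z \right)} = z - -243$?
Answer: $- \frac{25351229}{613} \approx -41356.0$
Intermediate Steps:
$P{\left(E \right)} = 9 + E$ ($P{\left(E \right)} = E + 9 = 9 + E$)
$V{\left(z \right)} = 243 + z$ ($V{\left(z \right)} = z + 243 = 243 + z$)
$K = 292$ ($K = - (243 - 535) = \left(-1\right) \left(-292\right) = 292$)
$N{\left(b \right)} = \frac{1}{-92 + b}$ ($N{\left(b \right)} = \frac{1}{\left(9 + b\right) - 101} = \frac{1}{-92 + b}$)
$k = -41648$ ($k = \left(-152\right) 274 = -41648$)
$\left(K + N{\left(-521 \right)}\right) + k = \left(292 + \frac{1}{-92 - 521}\right) - 41648 = \left(292 + \frac{1}{-613}\right) - 41648 = \left(292 - \frac{1}{613}\right) - 41648 = \frac{178995}{613} - 41648 = - \frac{25351229}{613}$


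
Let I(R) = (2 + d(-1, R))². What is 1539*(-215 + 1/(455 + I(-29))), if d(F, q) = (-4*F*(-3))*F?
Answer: -71801532/217 ≈ -3.3088e+5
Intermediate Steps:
d(F, q) = 12*F² (d(F, q) = (12*F)*F = 12*F²)
I(R) = 196 (I(R) = (2 + 12*(-1)²)² = (2 + 12*1)² = (2 + 12)² = 14² = 196)
1539*(-215 + 1/(455 + I(-29))) = 1539*(-215 + 1/(455 + 196)) = 1539*(-215 + 1/651) = 1539*(-139964/651) = -71801532/217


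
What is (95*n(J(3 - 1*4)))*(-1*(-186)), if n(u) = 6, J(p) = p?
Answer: 106020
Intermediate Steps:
(95*n(J(3 - 1*4)))*(-1*(-186)) = (95*6)*(-1*(-186)) = 570*186 = 106020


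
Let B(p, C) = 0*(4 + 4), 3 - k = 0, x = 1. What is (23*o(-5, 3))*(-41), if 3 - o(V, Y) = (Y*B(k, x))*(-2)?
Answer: -2829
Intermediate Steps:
k = 3 (k = 3 - 1*0 = 3 + 0 = 3)
B(p, C) = 0 (B(p, C) = 0*8 = 0)
o(V, Y) = 3 (o(V, Y) = 3 - Y*0*(-2) = 3 - 0*(-2) = 3 - 1*0 = 3 + 0 = 3)
(23*o(-5, 3))*(-41) = (23*3)*(-41) = 69*(-41) = -2829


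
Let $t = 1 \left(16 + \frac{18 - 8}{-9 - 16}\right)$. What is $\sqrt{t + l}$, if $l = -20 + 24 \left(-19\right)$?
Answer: $\frac{i \sqrt{11510}}{5} \approx 21.457 i$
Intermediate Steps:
$t = \frac{78}{5}$ ($t = 1 \left(16 + \frac{10}{-25}\right) = 1 \left(16 + 10 \left(- \frac{1}{25}\right)\right) = 1 \left(16 - \frac{2}{5}\right) = 1 \cdot \frac{78}{5} = \frac{78}{5} \approx 15.6$)
$l = -476$ ($l = -20 - 456 = -476$)
$\sqrt{t + l} = \sqrt{\frac{78}{5} - 476} = \sqrt{- \frac{2302}{5}} = \frac{i \sqrt{11510}}{5}$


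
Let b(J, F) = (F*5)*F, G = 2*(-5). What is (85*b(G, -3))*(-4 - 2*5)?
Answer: -53550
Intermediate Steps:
G = -10
b(J, F) = 5*F**2 (b(J, F) = (5*F)*F = 5*F**2)
(85*b(G, -3))*(-4 - 2*5) = (85*(5*(-3)**2))*(-4 - 2*5) = (85*(5*9))*(-4 - 10) = (85*45)*(-14) = 3825*(-14) = -53550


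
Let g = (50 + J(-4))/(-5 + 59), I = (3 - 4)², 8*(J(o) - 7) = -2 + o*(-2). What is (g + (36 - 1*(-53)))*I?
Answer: 6485/72 ≈ 90.069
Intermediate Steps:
J(o) = 27/4 - o/4 (J(o) = 7 + (-2 + o*(-2))/8 = 7 + (-2 - 2*o)/8 = 7 + (-¼ - o/4) = 27/4 - o/4)
I = 1 (I = (-1)² = 1)
g = 77/72 (g = (50 + (27/4 - ¼*(-4)))/(-5 + 59) = (50 + (27/4 + 1))/54 = (50 + 31/4)*(1/54) = (231/4)*(1/54) = 77/72 ≈ 1.0694)
(g + (36 - 1*(-53)))*I = (77/72 + (36 - 1*(-53)))*1 = (77/72 + (36 + 53))*1 = (77/72 + 89)*1 = (6485/72)*1 = 6485/72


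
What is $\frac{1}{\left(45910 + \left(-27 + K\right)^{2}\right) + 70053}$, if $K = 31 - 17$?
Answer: $\frac{1}{116132} \approx 8.6109 \cdot 10^{-6}$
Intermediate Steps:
$K = 14$ ($K = 31 - 17 = 14$)
$\frac{1}{\left(45910 + \left(-27 + K\right)^{2}\right) + 70053} = \frac{1}{\left(45910 + \left(-27 + 14\right)^{2}\right) + 70053} = \frac{1}{\left(45910 + \left(-13\right)^{2}\right) + 70053} = \frac{1}{\left(45910 + 169\right) + 70053} = \frac{1}{46079 + 70053} = \frac{1}{116132}$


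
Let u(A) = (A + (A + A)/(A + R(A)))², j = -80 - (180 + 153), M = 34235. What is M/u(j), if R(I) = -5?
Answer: 1495419035/7379497216 ≈ 0.20265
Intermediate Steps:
j = -413 (j = -80 - 1*333 = -80 - 333 = -413)
u(A) = (A + 2*A/(-5 + A))² (u(A) = (A + (A + A)/(A - 5))² = (A + (2*A)/(-5 + A))² = (A + 2*A/(-5 + A))²)
M/u(j) = 34235/(((-413)²*(-3 - 413)²/(-5 - 413)²)) = 34235/((170569*(-416)²/(-418)²)) = 34235/((170569*(1/174724)*173056)) = 34235/(7379497216/43681) = 34235*(43681/7379497216) = 1495419035/7379497216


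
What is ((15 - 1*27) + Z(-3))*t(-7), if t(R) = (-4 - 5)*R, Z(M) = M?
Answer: -945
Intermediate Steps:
t(R) = -9*R
((15 - 1*27) + Z(-3))*t(-7) = ((15 - 1*27) - 3)*(-9*(-7)) = ((15 - 27) - 3)*63 = (-12 - 3)*63 = -15*63 = -945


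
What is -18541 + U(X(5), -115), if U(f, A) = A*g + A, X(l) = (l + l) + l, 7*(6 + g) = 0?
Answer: -17966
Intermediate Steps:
g = -6 (g = -6 + (⅐)*0 = -6 + 0 = -6)
X(l) = 3*l (X(l) = 2*l + l = 3*l)
U(f, A) = -5*A (U(f, A) = A*(-6) + A = -6*A + A = -5*A)
-18541 + U(X(5), -115) = -18541 - 5*(-115) = -18541 + 575 = -17966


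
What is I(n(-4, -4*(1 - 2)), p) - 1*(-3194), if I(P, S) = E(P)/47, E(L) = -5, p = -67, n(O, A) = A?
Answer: 150113/47 ≈ 3193.9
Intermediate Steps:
I(P, S) = -5/47
I(n(-4, -4*(1 - 2)), p) - 1*(-3194) = -5/47 - 1*(-3194) = -5/47 + 3194 = 150113/47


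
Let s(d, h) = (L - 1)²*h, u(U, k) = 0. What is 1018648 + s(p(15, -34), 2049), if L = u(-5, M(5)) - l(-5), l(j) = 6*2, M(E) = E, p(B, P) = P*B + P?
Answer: 1364929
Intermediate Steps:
p(B, P) = P + B*P (p(B, P) = B*P + P = P + B*P)
l(j) = 12
L = -12 (L = 0 - 1*12 = 0 - 12 = -12)
s(d, h) = 169*h (s(d, h) = (-12 - 1)²*h = (-13)²*h = 169*h)
1018648 + s(p(15, -34), 2049) = 1018648 + 169*2049 = 1018648 + 346281 = 1364929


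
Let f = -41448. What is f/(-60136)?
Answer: 5181/7517 ≈ 0.68924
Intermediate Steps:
f/(-60136) = -41448/(-60136) = -41448*(-1/60136) = 5181/7517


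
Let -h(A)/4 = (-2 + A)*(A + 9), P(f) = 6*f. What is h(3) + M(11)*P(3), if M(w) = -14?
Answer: -300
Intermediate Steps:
h(A) = -4*(-2 + A)*(9 + A) (h(A) = -4*(-2 + A)*(A + 9) = -4*(-2 + A)*(9 + A))
h(3) + M(11)*P(3) = (72 - 28*3 - 4*3²) - 84*3 = (72 - 84 - 4*9) - 14*18 = (72 - 84 - 36) - 252 = -48 - 252 = -300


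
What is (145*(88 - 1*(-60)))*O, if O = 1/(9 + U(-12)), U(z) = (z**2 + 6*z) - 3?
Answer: 10730/39 ≈ 275.13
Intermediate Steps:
U(z) = -3 + z**2 + 6*z
O = 1/78 (O = 1/(9 + (-3 + (-12)**2 + 6*(-12))) = 1/(9 + (-3 + 144 - 72)) = 1/(9 + 69) = 1/78 ≈ 0.012821)
(145*(88 - 1*(-60)))*O = (145*(88 - 1*(-60)))*(1/78) = (145*(88 + 60))*(1/78) = (145*148)*(1/78) = 21460*(1/78) = 10730/39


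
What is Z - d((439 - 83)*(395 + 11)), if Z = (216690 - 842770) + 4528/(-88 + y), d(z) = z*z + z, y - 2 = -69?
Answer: -3238171020888/155 ≈ -2.0891e+10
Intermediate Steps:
y = -67 (y = 2 - 69 = -67)
d(z) = z + z**2 (d(z) = z**2 + z = z + z**2)
Z = -97046928/155 (Z = (216690 - 842770) + 4528/(-88 - 67) = -626080 + 4528/(-155) = -626080 - 1/155*4528 = -626080 - 4528/155 = -97046928/155 ≈ -6.2611e+5)
Z - d((439 - 83)*(395 + 11)) = -97046928/155 - (439 - 83)*(395 + 11)*(1 + (439 - 83)*(395 + 11)) = -97046928/155 - 356*406*(1 + 356*406) = -97046928/155 - 144536*(1 + 144536) = -97046928/155 - 144536*144537 = -97046928/155 - 1*20890799832 = -97046928/155 - 20890799832 = -3238171020888/155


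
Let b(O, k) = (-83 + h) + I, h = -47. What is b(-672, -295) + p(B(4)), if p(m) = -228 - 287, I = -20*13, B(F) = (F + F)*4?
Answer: -905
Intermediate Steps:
B(F) = 8*F (B(F) = (2*F)*4 = 8*F)
I = -260
b(O, k) = -390 (b(O, k) = (-83 - 47) - 260 = -130 - 260 = -390)
p(m) = -515
b(-672, -295) + p(B(4)) = -390 - 515 = -905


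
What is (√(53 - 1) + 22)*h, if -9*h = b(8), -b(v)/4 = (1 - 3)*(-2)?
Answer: 352/9 + 32*√13/9 ≈ 51.931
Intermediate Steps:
b(v) = -16 (b(v) = -4*(1 - 3)*(-2) = -(-8)*(-2) = -4*4 = -16)
h = 16/9 (h = -⅑*(-16) = 16/9 ≈ 1.7778)
(√(53 - 1) + 22)*h = (√(53 - 1) + 22)*(16/9) = (√52 + 22)*(16/9) = (2*√13 + 22)*(16/9) = (22 + 2*√13)*(16/9) = 352/9 + 32*√13/9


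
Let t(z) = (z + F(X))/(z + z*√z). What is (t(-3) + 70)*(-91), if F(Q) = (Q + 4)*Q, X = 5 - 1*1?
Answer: (-6370*√3 + 16471*I/3)/(√3 - I) ≈ -6150.1 - 380.91*I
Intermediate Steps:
X = 4 (X = 5 - 1 = 4)
F(Q) = Q*(4 + Q) (F(Q) = (4 + Q)*Q = Q*(4 + Q))
t(z) = (32 + z)/(z + z^(3/2)) (t(z) = (z + 4*(4 + 4))/(z + z*√z) = (z + 4*8)/(z + z^(3/2)) = (z + 32)/(z + z^(3/2)) = (32 + z)/(z + z^(3/2)))
(t(-3) + 70)*(-91) = ((32 - 3)/(-3 + (-3)^(3/2)) + 70)*(-91) = (29/(-3 - 3*I*√3) + 70)*(-91) = (70 + 29/(-3 - 3*I*√3))*(-91) = -6370 - 2639/(-3 - 3*I*√3)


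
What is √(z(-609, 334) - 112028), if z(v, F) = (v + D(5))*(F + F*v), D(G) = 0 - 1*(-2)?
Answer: 58*√36609 ≈ 11097.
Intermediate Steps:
D(G) = 2 (D(G) = 0 + 2 = 2)
z(v, F) = (2 + v)*(F + F*v) (z(v, F) = (v + 2)*(F + F*v) = (2 + v)*(F + F*v))
√(z(-609, 334) - 112028) = √(334*(2 + (-609)² + 3*(-609)) - 112028) = √(334*(2 + 370881 - 1827) - 112028) = √(334*369056 - 112028) = √(123264704 - 112028) = √123152676 = 58*√36609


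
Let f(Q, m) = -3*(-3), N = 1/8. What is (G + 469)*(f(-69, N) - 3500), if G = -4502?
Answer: 14079203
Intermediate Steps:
N = 1/8 ≈ 0.12500
f(Q, m) = 9
(G + 469)*(f(-69, N) - 3500) = (-4502 + 469)*(9 - 3500) = -4033*(-3491) = 14079203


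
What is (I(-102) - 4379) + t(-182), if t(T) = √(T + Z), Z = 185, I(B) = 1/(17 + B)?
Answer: -372216/85 + √3 ≈ -4377.3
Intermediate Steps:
t(T) = √(185 + T) (t(T) = √(T + 185) = √(185 + T))
(I(-102) - 4379) + t(-182) = (1/(17 - 102) - 4379) + √(185 - 182) = (1/(-85) - 4379) + √3 = (-1/85 - 4379) + √3 = -372216/85 + √3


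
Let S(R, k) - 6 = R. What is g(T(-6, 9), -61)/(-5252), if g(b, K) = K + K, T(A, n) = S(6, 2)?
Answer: 61/2626 ≈ 0.023229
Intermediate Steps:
S(R, k) = 6 + R
T(A, n) = 12 (T(A, n) = 6 + 6 = 12)
g(b, K) = 2*K
g(T(-6, 9), -61)/(-5252) = (2*(-61))/(-5252) = -122*(-1/5252) = 61/2626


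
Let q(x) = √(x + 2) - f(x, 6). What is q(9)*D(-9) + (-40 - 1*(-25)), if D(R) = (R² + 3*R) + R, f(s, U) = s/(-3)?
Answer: 120 + 45*√11 ≈ 269.25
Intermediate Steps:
f(s, U) = -s/3 (f(s, U) = s*(-⅓) = -s/3)
D(R) = R² + 4*R
q(x) = √(2 + x) + x/3 (q(x) = √(x + 2) - (-1)*x/3 = √(2 + x) + x/3)
q(9)*D(-9) + (-40 - 1*(-25)) = (√(2 + 9) + (⅓)*9)*(-9*(4 - 9)) + (-40 - 1*(-25)) = (√11 + 3)*(-9*(-5)) + (-40 + 25) = (3 + √11)*45 - 15 = (135 + 45*√11) - 15 = 120 + 45*√11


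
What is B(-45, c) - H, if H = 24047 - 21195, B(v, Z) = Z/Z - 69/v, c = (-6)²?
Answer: -42742/15 ≈ -2849.5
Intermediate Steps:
c = 36
B(v, Z) = 1 - 69/v
H = 2852
B(-45, c) - H = (-69 - 45)/(-45) - 1*2852 = -1/45*(-114) - 2852 = 38/15 - 2852 = -42742/15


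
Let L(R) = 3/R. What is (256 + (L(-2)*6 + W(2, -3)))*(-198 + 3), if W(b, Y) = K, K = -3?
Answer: -47580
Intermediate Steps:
W(b, Y) = -3
(256 + (L(-2)*6 + W(2, -3)))*(-198 + 3) = (256 + ((3/(-2))*6 - 3))*(-198 + 3) = (256 + ((3*(-1/2))*6 - 3))*(-195) = (256 + (-3/2*6 - 3))*(-195) = (256 + (-9 - 3))*(-195) = (256 - 12)*(-195) = 244*(-195) = -47580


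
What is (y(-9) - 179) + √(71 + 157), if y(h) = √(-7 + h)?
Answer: -179 + 2*√57 + 4*I ≈ -163.9 + 4.0*I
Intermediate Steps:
(y(-9) - 179) + √(71 + 157) = (√(-7 - 9) - 179) + √(71 + 157) = (√(-16) - 179) + √228 = (4*I - 179) + 2*√57 = (-179 + 4*I) + 2*√57 = -179 + 2*√57 + 4*I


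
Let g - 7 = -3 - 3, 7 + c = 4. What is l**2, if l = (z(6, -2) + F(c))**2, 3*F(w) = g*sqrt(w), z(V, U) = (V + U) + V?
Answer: (30 + I*sqrt(3))**4/81 ≈ 9800.1 + 2301.7*I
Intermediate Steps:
c = -3 (c = -7 + 4 = -3)
g = 1 (g = 7 + (-3 - 3) = 7 - 6 = 1)
z(V, U) = U + 2*V (z(V, U) = (U + V) + V = U + 2*V)
F(w) = sqrt(w)/3 (F(w) = (1*sqrt(w))/3 = sqrt(w)/3)
l = (10 + I*sqrt(3)/3)**2 (l = ((-2 + 2*6) + sqrt(-3)/3)**2 = ((-2 + 12) + (I*sqrt(3))/3)**2 = (10 + I*sqrt(3)/3)**2 ≈ 99.667 + 11.547*I)
l**2 = ((30 + I*sqrt(3))**2/9)**2 = (30 + I*sqrt(3))**4/81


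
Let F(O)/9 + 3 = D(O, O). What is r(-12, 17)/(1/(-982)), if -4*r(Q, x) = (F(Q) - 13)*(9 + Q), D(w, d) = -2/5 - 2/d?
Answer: 620133/20 ≈ 31007.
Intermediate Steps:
D(w, d) = -⅖ - 2/d (D(w, d) = -2*⅕ - 2/d = -⅖ - 2/d)
F(O) = -153/5 - 18/O (F(O) = -27 + 9*(-⅖ - 2/O) = -27 + (-18/5 - 18/O) = -153/5 - 18/O)
r(Q, x) = -(9 + Q)*(-218/5 - 18/Q)/4 (r(Q, x) = -((-153/5 - 18/Q) - 13)*(9 + Q)/4 = -(-218/5 - 18/Q)*(9 + Q)/4 = -(9 + Q)*(-218/5 - 18/Q)/4)
r(-12, 17)/(1/(-982)) = ((⅒)*(405 + 109*(-12)² + 1026*(-12))/(-12))/(1/(-982)) = ((⅒)*(-1/12)*(405 + 109*144 - 12312))/(-1/982) = ((⅒)*(-1/12)*(405 + 15696 - 12312))*(-982) = ((⅒)*(-1/12)*3789)*(-982) = -1263/40*(-982) = 620133/20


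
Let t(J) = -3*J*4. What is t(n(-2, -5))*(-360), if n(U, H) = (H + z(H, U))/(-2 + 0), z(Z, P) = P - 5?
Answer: 25920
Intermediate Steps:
z(Z, P) = -5 + P
n(U, H) = 5/2 - H/2 - U/2 (n(U, H) = (H + (-5 + U))/(-2 + 0) = (-5 + H + U)/(-2) = (-5 + H + U)*(-1/2) = 5/2 - H/2 - U/2)
t(J) = -12*J
t(n(-2, -5))*(-360) = -12*(5/2 - 1/2*(-5) - 1/2*(-2))*(-360) = -12*(5/2 + 5/2 + 1)*(-360) = -12*6*(-360) = -72*(-360) = 25920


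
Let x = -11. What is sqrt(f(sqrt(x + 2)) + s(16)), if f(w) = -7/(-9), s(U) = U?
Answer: sqrt(151)/3 ≈ 4.0961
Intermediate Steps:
f(w) = 7/9 (f(w) = -7*(-1/9) = 7/9)
sqrt(f(sqrt(x + 2)) + s(16)) = sqrt(7/9 + 16) = sqrt(151/9) = sqrt(151)/3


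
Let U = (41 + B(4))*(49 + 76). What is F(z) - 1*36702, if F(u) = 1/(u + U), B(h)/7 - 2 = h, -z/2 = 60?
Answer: -376379009/10255 ≈ -36702.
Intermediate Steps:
z = -120 (z = -2*60 = -120)
B(h) = 14 + 7*h
U = 10375 (U = (41 + (14 + 7*4))*(49 + 76) = (41 + (14 + 28))*125 = (41 + 42)*125 = 83*125 = 10375)
F(u) = 1/(10375 + u) (F(u) = 1/(u + 10375) = 1/(10375 + u))
F(z) - 1*36702 = 1/(10375 - 120) - 1*36702 = 1/10255 - 36702 = -376379009/10255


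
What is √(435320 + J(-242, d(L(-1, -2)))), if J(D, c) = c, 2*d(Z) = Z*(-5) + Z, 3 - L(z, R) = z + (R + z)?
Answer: √435306 ≈ 659.78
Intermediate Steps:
L(z, R) = 3 - R - 2*z (L(z, R) = 3 - (z + (R + z)) = 3 - (R + 2*z) = 3 + (-R - 2*z) = 3 - R - 2*z)
d(Z) = -2*Z (d(Z) = (Z*(-5) + Z)/2 = (-5*Z + Z)/2 = (-4*Z)/2 = -2*Z)
√(435320 + J(-242, d(L(-1, -2)))) = √(435320 - 2*(3 - 1*(-2) - 2*(-1))) = √(435320 - 2*(3 + 2 + 2)) = √(435320 - 2*7) = √(435320 - 14) = √435306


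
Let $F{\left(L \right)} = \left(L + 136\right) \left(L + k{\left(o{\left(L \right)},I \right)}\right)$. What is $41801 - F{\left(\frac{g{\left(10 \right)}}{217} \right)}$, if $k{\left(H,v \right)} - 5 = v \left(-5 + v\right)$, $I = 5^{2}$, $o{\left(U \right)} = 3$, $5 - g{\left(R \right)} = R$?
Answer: $- \frac{1265009771}{47089} \approx -26864.0$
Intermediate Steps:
$g{\left(R \right)} = 5 - R$
$I = 25$
$k{\left(H,v \right)} = 5 + v \left(-5 + v\right)$
$F{\left(L \right)} = \left(136 + L\right) \left(505 + L\right)$ ($F{\left(L \right)} = \left(L + 136\right) \left(L + \left(5 + 25^{2} - 125\right)\right) = \left(136 + L\right) \left(L + \left(5 + 625 - 125\right)\right) = \left(136 + L\right) \left(L + 505\right) = \left(136 + L\right) \left(505 + L\right)$)
$41801 - F{\left(\frac{g{\left(10 \right)}}{217} \right)} = 41801 - \left(68680 + \left(\frac{5 - 10}{217}\right)^{2} + 641 \frac{5 - 10}{217}\right) = 41801 - \left(68680 + \left(\left(5 - 10\right) \frac{1}{217}\right)^{2} + 641 \left(5 - 10\right) \frac{1}{217}\right) = 41801 - \left(68680 + \left(\left(-5\right) \frac{1}{217}\right)^{2} + 641 \left(\left(-5\right) \frac{1}{217}\right)\right) = 41801 - \left(68680 + \left(- \frac{5}{217}\right)^{2} + 641 \left(- \frac{5}{217}\right)\right) = 41801 - \left(68680 + \frac{25}{47089} - \frac{3205}{217}\right) = 41801 - \frac{3233377060}{47089} = - \frac{1265009771}{47089}$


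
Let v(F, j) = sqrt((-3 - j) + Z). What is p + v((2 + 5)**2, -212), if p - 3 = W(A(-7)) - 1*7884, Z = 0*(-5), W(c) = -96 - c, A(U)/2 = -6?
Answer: -7965 + sqrt(209) ≈ -7950.5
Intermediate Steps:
A(U) = -12 (A(U) = 2*(-6) = -12)
Z = 0
v(F, j) = sqrt(-3 - j) (v(F, j) = sqrt((-3 - j) + 0) = sqrt(-3 - j))
p = -7965 (p = 3 + ((-96 - 1*(-12)) - 1*7884) = 3 + ((-96 + 12) - 7884) = 3 + (-84 - 7884) = 3 - 7968 = -7965)
p + v((2 + 5)**2, -212) = -7965 + sqrt(-3 - 1*(-212)) = -7965 + sqrt(-3 + 212) = -7965 + sqrt(209)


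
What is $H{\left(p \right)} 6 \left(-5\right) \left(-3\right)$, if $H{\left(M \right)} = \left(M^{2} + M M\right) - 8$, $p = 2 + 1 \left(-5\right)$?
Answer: $900$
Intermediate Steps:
$p = -3$ ($p = 2 - 5 = -3$)
$H{\left(M \right)} = -8 + 2 M^{2}$ ($H{\left(M \right)} = \left(M^{2} + M^{2}\right) - 8 = 2 M^{2} - 8 = -8 + 2 M^{2}$)
$H{\left(p \right)} 6 \left(-5\right) \left(-3\right) = \left(-8 + 2 \left(-3\right)^{2}\right) 6 \left(-5\right) \left(-3\right) = \left(-8 + 2 \cdot 9\right) \left(\left(-30\right) \left(-3\right)\right) = \left(-8 + 18\right) 90 = 10 \cdot 90 = 900$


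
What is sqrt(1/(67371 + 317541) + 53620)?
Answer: sqrt(681086387553)/3564 ≈ 231.56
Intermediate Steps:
sqrt(1/(67371 + 317541) + 53620) = sqrt(1/384912 + 53620) = sqrt(20638981441/384912) = sqrt(681086387553)/3564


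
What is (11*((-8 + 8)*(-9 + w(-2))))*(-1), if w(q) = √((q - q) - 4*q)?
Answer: 0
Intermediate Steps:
w(q) = 2*√(-q) (w(q) = √(0 - 4*q) = √(-4*q) = 2*√(-q))
(11*((-8 + 8)*(-9 + w(-2))))*(-1) = (11*((-8 + 8)*(-9 + 2*√(-1*(-2)))))*(-1) = (11*(0*(-9 + 2*√2)))*(-1) = (11*0)*(-1) = 0*(-1) = 0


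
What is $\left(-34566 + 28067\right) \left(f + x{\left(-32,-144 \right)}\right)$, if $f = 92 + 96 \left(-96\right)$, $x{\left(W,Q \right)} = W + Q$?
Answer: $60440700$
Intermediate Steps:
$x{\left(W,Q \right)} = Q + W$
$f = -9124$ ($f = 92 - 9216 = -9124$)
$\left(-34566 + 28067\right) \left(f + x{\left(-32,-144 \right)}\right) = \left(-34566 + 28067\right) \left(-9124 - 176\right) = - 6499 \left(-9124 - 176\right) = \left(-6499\right) \left(-9300\right) = 60440700$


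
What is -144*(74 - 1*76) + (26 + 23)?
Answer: 337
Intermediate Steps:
-144*(74 - 1*76) + (26 + 23) = -144*(74 - 76) + 49 = -144*(-2) + 49 = 288 + 49 = 337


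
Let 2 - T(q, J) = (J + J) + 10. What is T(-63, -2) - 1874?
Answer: -1878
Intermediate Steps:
T(q, J) = -8 - 2*J (T(q, J) = 2 - ((J + J) + 10) = 2 - (2*J + 10) = 2 - (10 + 2*J) = 2 + (-10 - 2*J) = -8 - 2*J)
T(-63, -2) - 1874 = (-8 - 2*(-2)) - 1874 = (-8 + 4) - 1874 = -4 - 1874 = -1878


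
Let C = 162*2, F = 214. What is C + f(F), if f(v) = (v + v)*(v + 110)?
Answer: 138996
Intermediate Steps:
f(v) = 2*v*(110 + v) (f(v) = (2*v)*(110 + v) = 2*v*(110 + v))
C = 324
C + f(F) = 324 + 2*214*(110 + 214) = 324 + 2*214*324 = 324 + 138672 = 138996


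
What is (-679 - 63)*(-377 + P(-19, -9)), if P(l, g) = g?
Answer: 286412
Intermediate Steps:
(-679 - 63)*(-377 + P(-19, -9)) = (-679 - 63)*(-377 - 9) = -742*(-386) = 286412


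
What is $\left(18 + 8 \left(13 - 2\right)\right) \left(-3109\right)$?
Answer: $-329554$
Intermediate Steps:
$\left(18 + 8 \left(13 - 2\right)\right) \left(-3109\right) = \left(18 + 8 \cdot 11\right) \left(-3109\right) = \left(18 + 88\right) \left(-3109\right) = 106 \left(-3109\right) = -329554$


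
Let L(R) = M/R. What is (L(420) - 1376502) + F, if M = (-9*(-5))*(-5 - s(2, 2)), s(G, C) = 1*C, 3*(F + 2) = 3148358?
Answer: -3924625/12 ≈ -3.2705e+5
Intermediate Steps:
F = 3148352/3 (F = -2 + (⅓)*3148358 = -2 + 3148358/3 = 3148352/3 ≈ 1.0495e+6)
s(G, C) = C
M = -315 (M = (-9*(-5))*(-5 - 1*2) = 45*(-5 - 2) = 45*(-7) = -315)
L(R) = -315/R
(L(420) - 1376502) + F = (-315/420 - 1376502) + 3148352/3 = (-315*1/420 - 1376502) + 3148352/3 = (-¾ - 1376502) + 3148352/3 = -5506011/4 + 3148352/3 = -3924625/12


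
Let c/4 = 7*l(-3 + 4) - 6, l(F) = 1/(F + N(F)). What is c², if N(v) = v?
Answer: 100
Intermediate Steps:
l(F) = 1/(2*F) (l(F) = 1/(F + F) = 1/(2*F))
c = -10 (c = 4*(7*(1/(2*(-3 + 4))) - 6) = 4*(7*((½)/1) - 6) = 4*(7*((½)*1) - 6) = 4*(7*(½) - 6) = 4*(7/2 - 6) = 4*(-5/2) = -10)
c² = (-10)² = 100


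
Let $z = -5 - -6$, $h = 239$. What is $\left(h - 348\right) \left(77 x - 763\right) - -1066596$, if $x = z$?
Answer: $1141370$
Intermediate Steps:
$z = 1$ ($z = -5 + 6 = 1$)
$x = 1$
$\left(h - 348\right) \left(77 x - 763\right) - -1066596 = \left(239 - 348\right) \left(77 \cdot 1 - 763\right) - -1066596 = - 109 \left(77 - 763\right) + 1066596 = \left(-109\right) \left(-686\right) + 1066596 = 74774 + 1066596 = 1141370$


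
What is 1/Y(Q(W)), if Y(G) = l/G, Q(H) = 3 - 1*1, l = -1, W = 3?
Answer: -2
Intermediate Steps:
Q(H) = 2 (Q(H) = 3 - 1 = 2)
Y(G) = -1/G
1/Y(Q(W)) = 1/(-1/2) = -2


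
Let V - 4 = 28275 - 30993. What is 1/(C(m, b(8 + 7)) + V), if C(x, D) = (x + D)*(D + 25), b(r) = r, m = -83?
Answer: -1/5434 ≈ -0.00018403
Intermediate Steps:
V = -2714 (V = 4 + (28275 - 30993) = 4 - 2718 = -2714)
C(x, D) = (25 + D)*(D + x) (C(x, D) = (D + x)*(25 + D) = (25 + D)*(D + x))
1/(C(m, b(8 + 7)) + V) = 1/(((8 + 7)² + 25*(8 + 7) + 25*(-83) + (8 + 7)*(-83)) - 2714) = 1/((15² + 25*15 - 2075 + 15*(-83)) - 2714) = 1/((225 + 375 - 2075 - 1245) - 2714) = 1/(-2720 - 2714) = 1/(-5434) = -1/5434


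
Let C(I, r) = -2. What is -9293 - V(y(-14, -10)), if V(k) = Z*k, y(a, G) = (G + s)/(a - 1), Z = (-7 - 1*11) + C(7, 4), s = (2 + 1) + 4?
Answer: -9289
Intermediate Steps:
s = 7 (s = 3 + 4 = 7)
Z = -20 (Z = (-7 - 1*11) - 2 = (-7 - 11) - 2 = -18 - 2 = -20)
y(a, G) = (7 + G)/(-1 + a) (y(a, G) = (G + 7)/(a - 1) = (7 + G)/(-1 + a))
V(k) = -20*k
-9293 - V(y(-14, -10)) = -9293 - (-20)*(7 - 10)/(-1 - 14) = -9293 - (-20)*-3/(-15) = -9293 - (-20)*(-1/15*(-3)) = -9293 - (-20)/5 = -9293 - 1*(-4) = -9293 + 4 = -9289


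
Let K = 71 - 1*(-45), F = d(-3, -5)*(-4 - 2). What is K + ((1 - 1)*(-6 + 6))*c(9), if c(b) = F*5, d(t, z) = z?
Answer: 116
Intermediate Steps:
F = 30 (F = -5*(-4 - 2) = -5*(-6) = 30)
K = 116 (K = 71 + 45 = 116)
c(b) = 150 (c(b) = 30*5 = 150)
K + ((1 - 1)*(-6 + 6))*c(9) = 116 + ((1 - 1)*(-6 + 6))*150 = 116 + (0*0)*150 = 116 + 0*150 = 116 + 0 = 116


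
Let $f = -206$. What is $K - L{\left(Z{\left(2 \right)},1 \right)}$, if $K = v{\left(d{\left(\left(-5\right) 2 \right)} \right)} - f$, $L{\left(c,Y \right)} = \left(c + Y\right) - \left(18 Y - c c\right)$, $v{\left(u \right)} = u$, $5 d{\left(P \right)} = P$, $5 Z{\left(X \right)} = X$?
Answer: $\frac{5511}{25} \approx 220.44$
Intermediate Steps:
$Z{\left(X \right)} = \frac{X}{5}$
$d{\left(P \right)} = \frac{P}{5}$
$L{\left(c,Y \right)} = c + c^{2} - 17 Y$ ($L{\left(c,Y \right)} = \left(Y + c\right) - \left(- c^{2} + 18 Y\right) = c + c^{2} - 17 Y$)
$K = 204$ ($K = \frac{\left(-5\right) 2}{5} - -206 = \frac{1}{5} \left(-10\right) + 206 = -2 + 206 = 204$)
$K - L{\left(Z{\left(2 \right)},1 \right)} = 204 - \left(\frac{1}{5} \cdot 2 + \left(\frac{1}{5} \cdot 2\right)^{2} - 17\right) = 204 - \left(\frac{2}{5} + \left(\frac{2}{5}\right)^{2} - 17\right) = 204 - \left(\frac{2}{5} + \frac{4}{25} - 17\right) = 204 - - \frac{411}{25} = 204 + \frac{411}{25} = \frac{5511}{25}$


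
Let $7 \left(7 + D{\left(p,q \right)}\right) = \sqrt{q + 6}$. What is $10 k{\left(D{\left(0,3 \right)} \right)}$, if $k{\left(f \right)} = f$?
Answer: $- \frac{460}{7} \approx -65.714$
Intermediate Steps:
$D{\left(p,q \right)} = -7 + \frac{\sqrt{6 + q}}{7}$ ($D{\left(p,q \right)} = -7 + \frac{\sqrt{q + 6}}{7} = -7 + \frac{\sqrt{6 + q}}{7}$)
$10 k{\left(D{\left(0,3 \right)} \right)} = 10 \left(-7 + \frac{\sqrt{6 + 3}}{7}\right) = 10 \left(-7 + \frac{\sqrt{9}}{7}\right) = 10 \left(-7 + \frac{1}{7} \cdot 3\right) = 10 \left(-7 + \frac{3}{7}\right) = 10 \left(- \frac{46}{7}\right) = - \frac{460}{7}$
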